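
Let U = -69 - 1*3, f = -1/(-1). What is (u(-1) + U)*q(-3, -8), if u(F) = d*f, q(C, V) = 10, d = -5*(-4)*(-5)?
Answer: -1720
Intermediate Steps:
d = -100 (d = 20*(-5) = -100)
f = 1 (f = -1*(-1) = 1)
U = -72 (U = -69 - 3 = -72)
u(F) = -100 (u(F) = -100*1 = -100)
(u(-1) + U)*q(-3, -8) = (-100 - 72)*10 = -172*10 = -1720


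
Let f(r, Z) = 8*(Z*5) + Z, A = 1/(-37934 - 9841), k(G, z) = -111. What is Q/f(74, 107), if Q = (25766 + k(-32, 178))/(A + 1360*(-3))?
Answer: -1225667625/855122818387 ≈ -0.0014333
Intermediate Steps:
A = -1/47775 (A = 1/(-47775) = -1/47775 ≈ -2.0931e-5)
Q = -1225667625/194922001 (Q = (25766 - 111)/(-1/47775 + 1360*(-3)) = 25655/(-1/47775 - 4080) = 25655/(-194922001/47775) = 25655*(-47775/194922001) = -1225667625/194922001 ≈ -6.2880)
f(r, Z) = 41*Z (f(r, Z) = 8*(5*Z) + Z = 40*Z + Z = 41*Z)
Q/f(74, 107) = -1225667625/(194922001*(41*107)) = -1225667625/194922001/4387 = -1225667625/194922001*1/4387 = -1225667625/855122818387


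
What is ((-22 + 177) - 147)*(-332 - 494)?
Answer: -6608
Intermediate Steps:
((-22 + 177) - 147)*(-332 - 494) = (155 - 147)*(-826) = 8*(-826) = -6608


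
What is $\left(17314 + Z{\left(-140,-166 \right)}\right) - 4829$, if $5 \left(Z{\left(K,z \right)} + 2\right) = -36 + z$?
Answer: $\frac{62213}{5} \approx 12443.0$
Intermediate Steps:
$Z{\left(K,z \right)} = - \frac{46}{5} + \frac{z}{5}$ ($Z{\left(K,z \right)} = -2 + \frac{-36 + z}{5} = -2 + \left(- \frac{36}{5} + \frac{z}{5}\right) = - \frac{46}{5} + \frac{z}{5}$)
$\left(17314 + Z{\left(-140,-166 \right)}\right) - 4829 = \left(17314 + \left(- \frac{46}{5} + \frac{1}{5} \left(-166\right)\right)\right) - 4829 = \left(17314 - \frac{212}{5}\right) - 4829 = \frac{86358}{5} - 4829 = \frac{62213}{5}$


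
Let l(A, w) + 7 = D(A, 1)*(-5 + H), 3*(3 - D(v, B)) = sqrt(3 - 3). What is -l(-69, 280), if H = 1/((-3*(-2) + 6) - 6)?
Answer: 43/2 ≈ 21.500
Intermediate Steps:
D(v, B) = 3 (D(v, B) = 3 - sqrt(3 - 3)/3 = 3 - sqrt(0)/3 = 3 - 1/3*0 = 3 + 0 = 3)
H = 1/6 (H = 1/((6 + 6) - 6) = 1/(12 - 6) = 1/6 ≈ 0.16667)
l(A, w) = -43/2 (l(A, w) = -7 + 3*(-5 + 1/6) = -7 + 3*(-29/6) = -7 - 29/2 = -43/2)
-l(-69, 280) = -1*(-43/2) = 43/2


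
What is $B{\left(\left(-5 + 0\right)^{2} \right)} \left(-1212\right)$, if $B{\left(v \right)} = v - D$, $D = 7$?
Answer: $-21816$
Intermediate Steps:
$B{\left(v \right)} = -7 + v$ ($B{\left(v \right)} = v - 7 = -7 + v$)
$B{\left(\left(-5 + 0\right)^{2} \right)} \left(-1212\right) = \left(-7 + \left(-5 + 0\right)^{2}\right) \left(-1212\right) = \left(-7 + \left(-5\right)^{2}\right) \left(-1212\right) = \left(-7 + 25\right) \left(-1212\right) = 18 \left(-1212\right) = -21816$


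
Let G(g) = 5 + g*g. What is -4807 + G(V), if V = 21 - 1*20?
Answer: -4801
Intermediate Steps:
V = 1 (V = 21 - 20 = 1)
G(g) = 5 + g**2
-4807 + G(V) = -4807 + (5 + 1**2) = -4807 + (5 + 1) = -4807 + 6 = -4801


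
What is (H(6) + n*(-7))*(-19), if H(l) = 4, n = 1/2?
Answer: -19/2 ≈ -9.5000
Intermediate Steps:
n = ½ ≈ 0.50000
(H(6) + n*(-7))*(-19) = (4 + (½)*(-7))*(-19) = (4 - 7/2)*(-19) = (½)*(-19) = -19/2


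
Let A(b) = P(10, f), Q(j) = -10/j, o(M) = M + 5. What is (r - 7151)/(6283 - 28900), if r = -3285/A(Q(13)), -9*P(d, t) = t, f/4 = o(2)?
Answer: 170663/633276 ≈ 0.26949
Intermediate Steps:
o(M) = 5 + M
f = 28 (f = 4*(5 + 2) = 4*7 = 28)
P(d, t) = -t/9
A(b) = -28/9 (A(b) = -⅑*28 = -28/9)
r = 29565/28 (r = -3285/(-28/9) = -3285*(-9/28) = 29565/28 ≈ 1055.9)
(r - 7151)/(6283 - 28900) = (29565/28 - 7151)/(6283 - 28900) = -170663/28/(-22617) = -170663/28*(-1/22617) = 170663/633276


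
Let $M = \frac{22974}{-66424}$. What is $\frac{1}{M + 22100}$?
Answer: $\frac{33212}{733973713} \approx 4.525 \cdot 10^{-5}$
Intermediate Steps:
$M = - \frac{11487}{33212}$ ($M = 22974 \left(- \frac{1}{66424}\right) = - \frac{11487}{33212} \approx -0.34587$)
$\frac{1}{M + 22100} = \frac{1}{- \frac{11487}{33212} + 22100} = \frac{1}{\frac{733973713}{33212}} = \frac{33212}{733973713}$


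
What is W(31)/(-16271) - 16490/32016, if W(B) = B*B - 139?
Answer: -147312971/260466168 ≈ -0.56557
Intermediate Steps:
W(B) = -139 + B² (W(B) = B² - 139 = -139 + B²)
W(31)/(-16271) - 16490/32016 = (-139 + 31²)/(-16271) - 16490/32016 = (-139 + 961)*(-1/16271) - 16490*1/32016 = 822*(-1/16271) - 8245/16008 = -822/16271 - 8245/16008 = -147312971/260466168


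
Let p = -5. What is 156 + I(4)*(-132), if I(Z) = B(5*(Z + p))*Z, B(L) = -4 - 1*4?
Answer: 4380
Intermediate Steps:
B(L) = -8 (B(L) = -4 - 4 = -8)
I(Z) = -8*Z
156 + I(4)*(-132) = 156 - 8*4*(-132) = 156 - 32*(-132) = 156 + 4224 = 4380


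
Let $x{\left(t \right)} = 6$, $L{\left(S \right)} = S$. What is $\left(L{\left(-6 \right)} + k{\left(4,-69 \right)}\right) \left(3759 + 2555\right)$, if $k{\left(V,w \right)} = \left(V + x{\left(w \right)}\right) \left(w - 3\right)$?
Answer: $-4583964$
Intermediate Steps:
$k{\left(V,w \right)} = \left(-3 + w\right) \left(6 + V\right)$ ($k{\left(V,w \right)} = \left(V + 6\right) \left(w - 3\right) = \left(6 + V\right) \left(-3 + w\right) = \left(-3 + w\right) \left(6 + V\right)$)
$\left(L{\left(-6 \right)} + k{\left(4,-69 \right)}\right) \left(3759 + 2555\right) = \left(-6 + \left(-18 - 12 + 6 \left(-69\right) + 4 \left(-69\right)\right)\right) \left(3759 + 2555\right) = \left(-6 - 720\right) 6314 = \left(-726\right) 6314 = -4583964$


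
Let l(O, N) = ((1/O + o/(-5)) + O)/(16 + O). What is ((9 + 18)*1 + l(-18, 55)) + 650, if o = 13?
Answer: 123719/180 ≈ 687.33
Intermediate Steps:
l(O, N) = (-13/5 + O + 1/O)/(16 + O) (l(O, N) = ((1/O + 13/(-5)) + O)/(16 + O) = ((1/O + 13*(-1/5)) + O)/(16 + O) = ((1/O - 13/5) + O)/(16 + O) = ((-13/5 + 1/O) + O)/(16 + O) = (-13/5 + O + 1/O)/(16 + O))
((9 + 18)*1 + l(-18, 55)) + 650 = ((9 + 18)*1 + (1 + (-18)**2 - 13/5*(-18))/((-18)*(16 - 18))) + 650 = (27*1 - 1/18*(1 + 324 + 234/5)/(-2)) + 650 = (27 - 1/18*(-1/2)*1859/5) + 650 = (27 + 1859/180) + 650 = 6719/180 + 650 = 123719/180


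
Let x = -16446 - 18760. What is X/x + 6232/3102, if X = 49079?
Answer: 33580367/54604506 ≈ 0.61497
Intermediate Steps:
x = -35206
X/x + 6232/3102 = 49079/(-35206) + 6232/3102 = 49079*(-1/35206) + 6232*(1/3102) = -49079/35206 + 3116/1551 = 33580367/54604506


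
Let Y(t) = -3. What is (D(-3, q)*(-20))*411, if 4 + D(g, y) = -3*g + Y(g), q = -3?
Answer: -16440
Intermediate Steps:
D(g, y) = -7 - 3*g (D(g, y) = -4 + (-3*g - 3) = -4 + (-3 - 3*g) = -7 - 3*g)
(D(-3, q)*(-20))*411 = ((-7 - 3*(-3))*(-20))*411 = ((-7 + 9)*(-20))*411 = (2*(-20))*411 = -40*411 = -16440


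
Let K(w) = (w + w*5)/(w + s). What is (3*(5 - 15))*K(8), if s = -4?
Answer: -360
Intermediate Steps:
K(w) = 6*w/(-4 + w) (K(w) = (w + w*5)/(w - 4) = (w + 5*w)/(-4 + w) = (6*w)/(-4 + w) = 6*w/(-4 + w))
(3*(5 - 15))*K(8) = (3*(5 - 15))*(6*8/(-4 + 8)) = (3*(-10))*(6*8/4) = -180*8/4 = -30*12 = -360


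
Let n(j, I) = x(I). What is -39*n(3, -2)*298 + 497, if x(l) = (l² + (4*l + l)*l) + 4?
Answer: -324919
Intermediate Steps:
x(l) = 4 + 6*l² (x(l) = (l² + (5*l)*l) + 4 = (l² + 5*l²) + 4 = 6*l² + 4 = 4 + 6*l²)
n(j, I) = 4 + 6*I²
-39*n(3, -2)*298 + 497 = -39*(4 + 6*(-2)²)*298 + 497 = -39*(4 + 6*4)*298 + 497 = -39*(4 + 24)*298 + 497 = -39*28*298 + 497 = -1092*298 + 497 = -325416 + 497 = -324919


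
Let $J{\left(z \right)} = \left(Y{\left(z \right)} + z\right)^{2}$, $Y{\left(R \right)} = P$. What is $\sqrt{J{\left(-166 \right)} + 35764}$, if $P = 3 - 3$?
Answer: $2 \sqrt{15830} \approx 251.63$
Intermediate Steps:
$P = 0$ ($P = 3 - 3 = 0$)
$Y{\left(R \right)} = 0$
$J{\left(z \right)} = z^{2}$ ($J{\left(z \right)} = \left(0 + z\right)^{2} = z^{2}$)
$\sqrt{J{\left(-166 \right)} + 35764} = \sqrt{\left(-166\right)^{2} + 35764} = \sqrt{27556 + 35764} = \sqrt{63320} = 2 \sqrt{15830}$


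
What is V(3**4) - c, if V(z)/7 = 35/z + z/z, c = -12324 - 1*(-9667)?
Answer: 216029/81 ≈ 2667.0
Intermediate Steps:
c = -2657 (c = -12324 + 9667 = -2657)
V(z) = 7 + 245/z (V(z) = 7*(35/z + z/z) = 7*(35/z + 1) = 7*(1 + 35/z) = 7 + 245/z)
V(3**4) - c = (7 + 245/(3**4)) - 1*(-2657) = (7 + 245/81) + 2657 = 812/81 + 2657 = 216029/81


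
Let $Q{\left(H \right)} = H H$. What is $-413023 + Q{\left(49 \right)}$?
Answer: $-410622$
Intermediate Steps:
$Q{\left(H \right)} = H^{2}$
$-413023 + Q{\left(49 \right)} = -413023 + 49^{2} = -413023 + 2401 = -410622$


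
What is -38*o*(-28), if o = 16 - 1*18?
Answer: -2128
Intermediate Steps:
o = -2 (o = 16 - 18 = -2)
-38*o*(-28) = -38*(-2)*(-28) = 76*(-28) = -2128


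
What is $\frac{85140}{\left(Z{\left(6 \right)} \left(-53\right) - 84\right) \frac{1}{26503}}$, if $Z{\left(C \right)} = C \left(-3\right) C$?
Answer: $\frac{37607757}{94} \approx 4.0008 \cdot 10^{5}$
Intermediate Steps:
$Z{\left(C \right)} = - 3 C^{2}$ ($Z{\left(C \right)} = - 3 C C = - 3 C^{2}$)
$\frac{85140}{\left(Z{\left(6 \right)} \left(-53\right) - 84\right) \frac{1}{26503}} = \frac{85140}{\left(- 3 \cdot 6^{2} \left(-53\right) - 84\right) \frac{1}{26503}} = \frac{85140}{\left(\left(-3\right) 36 \left(-53\right) - 84\right) \frac{1}{26503}} = \frac{85140}{\left(\left(-108\right) \left(-53\right) - 84\right) \frac{1}{26503}} = \frac{85140}{\left(5724 - 84\right) \frac{1}{26503}} = \frac{85140}{5640 \cdot \frac{1}{26503}} = \frac{85140}{\frac{5640}{26503}} = 85140 \cdot \frac{26503}{5640} = \frac{37607757}{94}$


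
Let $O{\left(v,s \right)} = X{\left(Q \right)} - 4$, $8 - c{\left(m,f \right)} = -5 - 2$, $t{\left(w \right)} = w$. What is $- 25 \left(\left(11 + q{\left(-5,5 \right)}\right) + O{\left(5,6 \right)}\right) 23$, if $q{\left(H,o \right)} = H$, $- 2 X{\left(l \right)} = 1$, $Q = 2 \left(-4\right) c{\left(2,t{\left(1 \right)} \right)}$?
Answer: $- \frac{1725}{2} \approx -862.5$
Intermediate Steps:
$c{\left(m,f \right)} = 15$ ($c{\left(m,f \right)} = 8 - \left(-5 - 2\right) = 8 - -7 = 8 + 7 = 15$)
$Q = -120$ ($Q = 2 \left(-4\right) 15 = \left(-8\right) 15 = -120$)
$X{\left(l \right)} = - \frac{1}{2}$ ($X{\left(l \right)} = \left(- \frac{1}{2}\right) 1 = - \frac{1}{2}$)
$O{\left(v,s \right)} = - \frac{9}{2}$ ($O{\left(v,s \right)} = - \frac{1}{2} - 4 = - \frac{9}{2}$)
$- 25 \left(\left(11 + q{\left(-5,5 \right)}\right) + O{\left(5,6 \right)}\right) 23 = - 25 \left(\left(11 - 5\right) - \frac{9}{2}\right) 23 = - 25 \left(6 - \frac{9}{2}\right) 23 = \left(-25\right) \frac{3}{2} \cdot 23 = \left(- \frac{75}{2}\right) 23 = - \frac{1725}{2}$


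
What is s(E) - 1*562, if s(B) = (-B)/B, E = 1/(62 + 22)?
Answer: -563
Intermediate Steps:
E = 1/84 ≈ 0.011905
s(B) = -1
s(E) - 1*562 = -1 - 1*562 = -1 - 562 = -563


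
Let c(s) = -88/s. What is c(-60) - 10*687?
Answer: -103028/15 ≈ -6868.5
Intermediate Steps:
c(-60) - 10*687 = -88/(-60) - 10*687 = -88*(-1/60) - 1*6870 = 22/15 - 6870 = -103028/15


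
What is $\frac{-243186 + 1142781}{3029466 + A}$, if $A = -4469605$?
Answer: $- \frac{899595}{1440139} \approx -0.62466$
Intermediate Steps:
$\frac{-243186 + 1142781}{3029466 + A} = \frac{-243186 + 1142781}{3029466 - 4469605} = \frac{899595}{-1440139} = 899595 \left(- \frac{1}{1440139}\right) = - \frac{899595}{1440139}$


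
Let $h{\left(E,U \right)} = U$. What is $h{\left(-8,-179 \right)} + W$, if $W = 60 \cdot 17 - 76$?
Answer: $765$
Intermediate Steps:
$W = 944$ ($W = 1020 - 76 = 944$)
$h{\left(-8,-179 \right)} + W = -179 + 944 = 765$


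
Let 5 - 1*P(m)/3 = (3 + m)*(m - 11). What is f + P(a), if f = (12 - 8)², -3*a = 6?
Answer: 70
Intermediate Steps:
a = -2 (a = -⅓*6 = -2)
P(m) = 15 - 3*(-11 + m)*(3 + m) (P(m) = 15 - 3*(3 + m)*(m - 11) = 15 - 3*(3 + m)*(-11 + m) = 15 - 3*(-11 + m)*(3 + m))
f = 16 (f = 4² = 16)
f + P(a) = 16 + (114 - 3*(-2)² + 24*(-2)) = 16 + (114 - 3*4 - 48) = 16 + (114 - 12 - 48) = 16 + 54 = 70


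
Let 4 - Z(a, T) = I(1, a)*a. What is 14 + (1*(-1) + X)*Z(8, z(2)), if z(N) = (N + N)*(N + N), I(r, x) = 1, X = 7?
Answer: -10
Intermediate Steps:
z(N) = 4*N**2 (z(N) = (2*N)*(2*N) = 4*N**2)
Z(a, T) = 4 - a
14 + (1*(-1) + X)*Z(8, z(2)) = 14 + (1*(-1) + 7)*(4 - 1*8) = 14 + (-1 + 7)*(4 - 8) = 14 + 6*(-4) = 14 - 24 = -10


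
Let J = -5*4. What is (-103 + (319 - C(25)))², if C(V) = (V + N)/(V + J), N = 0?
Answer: 44521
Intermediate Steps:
J = -20
C(V) = V/(-20 + V) (C(V) = (V + 0)/(V - 20) = V/(-20 + V))
(-103 + (319 - C(25)))² = (-103 + (319 - 25/(-20 + 25)))² = (-103 + (319 - 25/5))² = (-103 + (319 - 1*5))² = (-103 + (319 - 5))² = (-103 + 314)² = 211² = 44521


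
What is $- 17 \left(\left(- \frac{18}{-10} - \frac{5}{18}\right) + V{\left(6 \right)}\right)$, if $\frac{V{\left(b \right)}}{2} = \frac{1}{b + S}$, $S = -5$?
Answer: $- \frac{5389}{90} \approx -59.878$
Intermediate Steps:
$V{\left(b \right)} = \frac{2}{-5 + b}$ ($V{\left(b \right)} = \frac{2}{b - 5} = \frac{2}{-5 + b}$)
$- 17 \left(\left(- \frac{18}{-10} - \frac{5}{18}\right) + V{\left(6 \right)}\right) = - 17 \left(\left(- \frac{18}{-10} - \frac{5}{18}\right) + \frac{2}{-5 + 6}\right) = - 17 \left(\left(\left(-18\right) \left(- \frac{1}{10}\right) - \frac{5}{18}\right) + \frac{2}{1}\right) = - 17 \left(\left(\frac{9}{5} - \frac{5}{18}\right) + 2 \cdot 1\right) = - 17 \left(\frac{137}{90} + 2\right) = \left(-17\right) \frac{317}{90} = - \frac{5389}{90}$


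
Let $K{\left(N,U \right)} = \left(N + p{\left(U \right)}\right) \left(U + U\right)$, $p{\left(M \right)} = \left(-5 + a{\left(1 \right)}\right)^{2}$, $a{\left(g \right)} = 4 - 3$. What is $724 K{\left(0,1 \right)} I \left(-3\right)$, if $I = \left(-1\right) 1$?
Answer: $69504$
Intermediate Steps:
$a{\left(g \right)} = 1$
$p{\left(M \right)} = 16$ ($p{\left(M \right)} = \left(-5 + 1\right)^{2} = \left(-4\right)^{2} = 16$)
$I = -1$
$K{\left(N,U \right)} = 2 U \left(16 + N\right)$ ($K{\left(N,U \right)} = \left(N + 16\right) \left(U + U\right) = \left(16 + N\right) 2 U = 2 U \left(16 + N\right)$)
$724 K{\left(0,1 \right)} I \left(-3\right) = 724 \cdot 2 \cdot 1 \left(16 + 0\right) \left(-1\right) \left(-3\right) = 724 \cdot 2 \cdot 1 \cdot 16 \left(-1\right) \left(-3\right) = 724 \cdot 32 \left(-1\right) \left(-3\right) = 724 \left(\left(-32\right) \left(-3\right)\right) = 724 \cdot 96 = 69504$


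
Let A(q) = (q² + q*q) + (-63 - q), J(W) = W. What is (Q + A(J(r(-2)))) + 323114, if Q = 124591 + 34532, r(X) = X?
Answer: 482184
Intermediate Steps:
Q = 159123
A(q) = -63 - q + 2*q² (A(q) = (q² + q²) + (-63 - q) = 2*q² + (-63 - q) = -63 - q + 2*q²)
(Q + A(J(r(-2)))) + 323114 = (159123 + (-63 - 1*(-2) + 2*(-2)²)) + 323114 = (159123 + (-63 + 2 + 2*4)) + 323114 = (159123 + (-63 + 2 + 8)) + 323114 = (159123 - 53) + 323114 = 159070 + 323114 = 482184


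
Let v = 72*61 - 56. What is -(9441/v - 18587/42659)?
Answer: -322150387/184969424 ≈ -1.7416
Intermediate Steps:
v = 4336 (v = 4392 - 56 = 4336)
-(9441/v - 18587/42659) = -(9441/4336 - 18587/42659) = -1*322150387/184969424 = -322150387/184969424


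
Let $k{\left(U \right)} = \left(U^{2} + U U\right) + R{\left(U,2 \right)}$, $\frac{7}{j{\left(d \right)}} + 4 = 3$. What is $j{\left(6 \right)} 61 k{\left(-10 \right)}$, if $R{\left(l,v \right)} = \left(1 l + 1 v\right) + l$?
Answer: $-77714$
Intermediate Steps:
$R{\left(l,v \right)} = v + 2 l$ ($R{\left(l,v \right)} = \left(l + v\right) + l = v + 2 l$)
$j{\left(d \right)} = -7$ ($j{\left(d \right)} = \frac{7}{-4 + 3} = \frac{7}{-1} = 7 \left(-1\right) = -7$)
$k{\left(U \right)} = 2 + 2 U + 2 U^{2}$ ($k{\left(U \right)} = \left(U^{2} + U U\right) + \left(2 + 2 U\right) = \left(U^{2} + U^{2}\right) + \left(2 + 2 U\right) = 2 U^{2} + \left(2 + 2 U\right) = 2 + 2 U + 2 U^{2}$)
$j{\left(6 \right)} 61 k{\left(-10 \right)} = \left(-7\right) 61 \left(2 + 2 \left(-10\right) + 2 \left(-10\right)^{2}\right) = - 427 \left(2 - 20 + 2 \cdot 100\right) = - 427 \left(2 - 20 + 200\right) = \left(-427\right) 182 = -77714$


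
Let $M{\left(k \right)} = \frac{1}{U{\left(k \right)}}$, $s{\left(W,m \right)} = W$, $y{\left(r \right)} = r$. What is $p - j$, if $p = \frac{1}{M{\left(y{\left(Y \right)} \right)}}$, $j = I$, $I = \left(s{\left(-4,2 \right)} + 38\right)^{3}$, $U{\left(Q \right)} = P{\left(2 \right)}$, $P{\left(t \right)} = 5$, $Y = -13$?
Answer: $-39299$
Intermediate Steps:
$U{\left(Q \right)} = 5$
$M{\left(k \right)} = \frac{1}{5}$
$I = 39304$ ($I = \left(-4 + 38\right)^{3} = 34^{3} = 39304$)
$j = 39304$
$p = 5$ ($p = \frac{1}{\frac{1}{5}} = 5$)
$p - j = 5 - 39304 = -39299$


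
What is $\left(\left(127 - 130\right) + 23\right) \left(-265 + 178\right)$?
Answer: $-1740$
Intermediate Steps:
$\left(\left(127 - 130\right) + 23\right) \left(-265 + 178\right) = \left(-3 + 23\right) \left(-87\right) = 20 \left(-87\right) = -1740$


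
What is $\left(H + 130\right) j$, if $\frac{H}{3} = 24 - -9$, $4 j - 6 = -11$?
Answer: $- \frac{1145}{4} \approx -286.25$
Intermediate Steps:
$j = - \frac{5}{4}$ ($j = \frac{3}{2} + \frac{1}{4} \left(-11\right) = \frac{3}{2} - \frac{11}{4} = - \frac{5}{4} \approx -1.25$)
$H = 99$ ($H = 3 \left(24 - -9\right) = 3 \left(24 + 9\right) = 3 \cdot 33 = 99$)
$\left(H + 130\right) j = \left(99 + 130\right) \left(- \frac{5}{4}\right) = 229 \left(- \frac{5}{4}\right) = - \frac{1145}{4}$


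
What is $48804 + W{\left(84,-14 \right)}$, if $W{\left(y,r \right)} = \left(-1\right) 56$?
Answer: $48748$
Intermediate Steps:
$W{\left(y,r \right)} = -56$
$48804 + W{\left(84,-14 \right)} = 48804 - 56 = 48748$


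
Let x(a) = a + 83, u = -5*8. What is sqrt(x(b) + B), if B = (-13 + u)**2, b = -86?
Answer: sqrt(2806) ≈ 52.972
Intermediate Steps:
u = -40
x(a) = 83 + a
B = 2809 (B = (-13 - 40)**2 = (-53)**2 = 2809)
sqrt(x(b) + B) = sqrt((83 - 86) + 2809) = sqrt(-3 + 2809) = sqrt(2806)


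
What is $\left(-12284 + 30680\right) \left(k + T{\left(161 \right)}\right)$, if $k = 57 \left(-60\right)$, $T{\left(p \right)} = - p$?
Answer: $-65876076$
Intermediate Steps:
$k = -3420$
$\left(-12284 + 30680\right) \left(k + T{\left(161 \right)}\right) = \left(-12284 + 30680\right) \left(-3420 - 161\right) = 18396 \left(-3420 - 161\right) = 18396 \left(-3581\right) = -65876076$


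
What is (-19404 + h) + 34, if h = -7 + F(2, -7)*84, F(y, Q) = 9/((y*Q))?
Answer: -19431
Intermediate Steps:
F(y, Q) = 9/(Q*y) (F(y, Q) = 9/((Q*y)) = 9*(1/(Q*y)) = 9/(Q*y))
h = -61 (h = -7 + (9/(-7*2))*84 = -7 + (9*(-⅐)*(½))*84 = -7 - 9/14*84 = -7 - 54 = -61)
(-19404 + h) + 34 = (-19404 - 61) + 34 = -19465 + 34 = -19431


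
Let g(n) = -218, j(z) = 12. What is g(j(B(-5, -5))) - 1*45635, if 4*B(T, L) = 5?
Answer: -45853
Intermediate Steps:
B(T, L) = 5/4 (B(T, L) = (¼)*5 = 5/4)
g(j(B(-5, -5))) - 1*45635 = -218 - 1*45635 = -218 - 45635 = -45853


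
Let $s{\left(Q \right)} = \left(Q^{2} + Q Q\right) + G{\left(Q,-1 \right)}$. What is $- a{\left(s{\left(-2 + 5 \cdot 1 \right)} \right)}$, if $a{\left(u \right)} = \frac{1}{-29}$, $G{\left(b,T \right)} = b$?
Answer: $\frac{1}{29} \approx 0.034483$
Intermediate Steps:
$s{\left(Q \right)} = Q + 2 Q^{2}$ ($s{\left(Q \right)} = \left(Q^{2} + Q Q\right) + Q = \left(Q^{2} + Q^{2}\right) + Q = 2 Q^{2} + Q = Q + 2 Q^{2}$)
$a{\left(u \right)} = - \frac{1}{29}$
$- a{\left(s{\left(-2 + 5 \cdot 1 \right)} \right)} = \left(-1\right) \left(- \frac{1}{29}\right) = \frac{1}{29}$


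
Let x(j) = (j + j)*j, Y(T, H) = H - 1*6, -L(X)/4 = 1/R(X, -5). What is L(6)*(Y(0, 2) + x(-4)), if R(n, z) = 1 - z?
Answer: -56/3 ≈ -18.667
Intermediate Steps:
L(X) = -2/3 (L(X) = -4/(1 - 1*(-5)) = -4/(1 + 5) = -4/6 = -4*1/6 = -2/3)
Y(T, H) = -6 + H (Y(T, H) = H - 6 = -6 + H)
x(j) = 2*j**2 (x(j) = (2*j)*j = 2*j**2)
L(6)*(Y(0, 2) + x(-4)) = -2*((-6 + 2) + 2*(-4)**2)/3 = -2*(-4 + 2*16)/3 = -2*(-4 + 32)/3 = -2/3*28 = -56/3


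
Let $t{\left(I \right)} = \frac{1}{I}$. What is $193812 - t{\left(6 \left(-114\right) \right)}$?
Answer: $\frac{132567409}{684} \approx 1.9381 \cdot 10^{5}$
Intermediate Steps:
$193812 - t{\left(6 \left(-114\right) \right)} = 193812 - \frac{1}{6 \left(-114\right)} = 193812 - \frac{1}{-684} = 193812 - - \frac{1}{684} = 193812 + \frac{1}{684} = \frac{132567409}{684}$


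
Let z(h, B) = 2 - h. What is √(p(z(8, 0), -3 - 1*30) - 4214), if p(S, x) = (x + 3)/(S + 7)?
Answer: 2*I*√1061 ≈ 65.146*I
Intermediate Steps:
p(S, x) = (3 + x)/(7 + S)
√(p(z(8, 0), -3 - 1*30) - 4214) = √((3 + (-3 - 1*30))/(7 + (2 - 1*8)) - 4214) = √((3 + (-3 - 30))/(7 + (2 - 8)) - 4214) = √((3 - 33)/(7 - 6) - 4214) = √(-30/1 - 4214) = √(1*(-30) - 4214) = √(-30 - 4214) = √(-4244) = 2*I*√1061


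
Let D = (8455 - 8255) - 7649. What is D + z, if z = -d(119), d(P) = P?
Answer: -7568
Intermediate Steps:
D = -7449 (D = 200 - 7649 = -7449)
z = -119 (z = -1*119 = -119)
D + z = -7449 - 119 = -7568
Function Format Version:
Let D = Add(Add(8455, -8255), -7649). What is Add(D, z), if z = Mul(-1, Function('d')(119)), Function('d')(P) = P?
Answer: -7568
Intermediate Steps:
D = -7449 (D = Add(200, -7649) = -7449)
z = -119 (z = Mul(-1, 119) = -119)
Add(D, z) = Add(-7449, -119) = -7568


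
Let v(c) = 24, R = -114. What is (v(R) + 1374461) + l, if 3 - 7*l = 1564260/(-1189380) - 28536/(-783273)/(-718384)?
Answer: 4471633346155580344797/3253314034443298 ≈ 1.3745e+6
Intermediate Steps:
l = 2005523783893267/3253314034443298 (l = 3/7 - (1564260/(-1189380) - 28536/(-783273)/(-718384))/7 = 3/7 - (1564260*(-1/1189380) - 28536*(-1/783273)*(-1/718384))/7 = 3/7 - (-26071/19823 + (9512/261091)*(-1/718384))/7 = 3/7 - (-26071/19823 - 1189/23445449618)/7 = 3/7 - ⅐*(-611246340560425/464759147777614) = 3/7 + 611246340560425/3253314034443298 = 2005523783893267/3253314034443298 ≈ 0.61646)
(v(R) + 1374461) + l = (24 + 1374461) + 2005523783893267/3253314034443298 = 1374485 + 2005523783893267/3253314034443298 = 4471633346155580344797/3253314034443298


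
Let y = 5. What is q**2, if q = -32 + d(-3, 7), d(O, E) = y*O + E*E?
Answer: 4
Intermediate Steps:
d(O, E) = E**2 + 5*O (d(O, E) = 5*O + E*E = 5*O + E**2 = E**2 + 5*O)
q = 2 (q = -32 + (7**2 + 5*(-3)) = -32 + (49 - 15) = -32 + 34 = 2)
q**2 = 2**2 = 4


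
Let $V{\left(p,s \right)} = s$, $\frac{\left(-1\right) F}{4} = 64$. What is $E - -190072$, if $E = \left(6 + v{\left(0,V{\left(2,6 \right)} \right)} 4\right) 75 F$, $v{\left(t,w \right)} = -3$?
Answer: $305272$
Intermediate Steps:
$F = -256$ ($F = \left(-4\right) 64 = -256$)
$E = 115200$ ($E = \left(6 - 12\right) 75 \left(-256\right) = \left(-6\right) 75 \left(-256\right) = \left(-450\right) \left(-256\right) = 115200$)
$E - -190072 = 115200 - -190072 = 115200 + 190072 = 305272$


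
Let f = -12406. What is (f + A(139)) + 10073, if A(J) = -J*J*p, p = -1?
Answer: 16988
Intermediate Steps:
A(J) = J² (A(J) = -J*J*(-1) = -J²*(-1) = -(-1)*J² = J²)
(f + A(139)) + 10073 = (-12406 + 139²) + 10073 = (-12406 + 19321) + 10073 = 6915 + 10073 = 16988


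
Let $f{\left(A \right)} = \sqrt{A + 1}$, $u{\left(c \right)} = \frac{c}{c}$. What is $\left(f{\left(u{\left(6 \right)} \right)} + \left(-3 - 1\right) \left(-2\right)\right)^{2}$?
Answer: $\left(8 + \sqrt{2}\right)^{2} \approx 88.627$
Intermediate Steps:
$u{\left(c \right)} = 1$
$f{\left(A \right)} = \sqrt{1 + A}$
$\left(f{\left(u{\left(6 \right)} \right)} + \left(-3 - 1\right) \left(-2\right)\right)^{2} = \left(\sqrt{1 + 1} + \left(-3 - 1\right) \left(-2\right)\right)^{2} = \left(\sqrt{2} - -8\right)^{2} = \left(\sqrt{2} + 8\right)^{2} = \left(8 + \sqrt{2}\right)^{2}$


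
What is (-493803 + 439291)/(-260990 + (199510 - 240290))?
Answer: 27256/150885 ≈ 0.18064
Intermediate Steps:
(-493803 + 439291)/(-260990 + (199510 - 240290)) = -54512/(-260990 - 40780) = -54512/(-301770) = -54512*(-1/301770) = 27256/150885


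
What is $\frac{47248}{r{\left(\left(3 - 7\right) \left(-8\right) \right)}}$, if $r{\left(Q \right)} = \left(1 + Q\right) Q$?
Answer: $\frac{2953}{66} \approx 44.742$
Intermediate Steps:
$r{\left(Q \right)} = Q \left(1 + Q\right)$
$\frac{47248}{r{\left(\left(3 - 7\right) \left(-8\right) \right)}} = \frac{47248}{\left(3 - 7\right) \left(-8\right) \left(1 + \left(3 - 7\right) \left(-8\right)\right)} = \frac{47248}{\left(-4\right) \left(-8\right) \left(1 - -32\right)} = \frac{47248}{32 \left(1 + 32\right)} = \frac{47248}{32 \cdot 33} = \frac{47248}{1056} = 47248 \cdot \frac{1}{1056} = \frac{2953}{66}$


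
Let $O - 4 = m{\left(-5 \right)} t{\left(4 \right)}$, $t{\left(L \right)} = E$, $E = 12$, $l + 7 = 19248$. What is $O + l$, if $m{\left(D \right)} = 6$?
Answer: $19317$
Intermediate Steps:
$l = 19241$ ($l = -7 + 19248 = 19241$)
$t{\left(L \right)} = 12$
$O = 76$ ($O = 4 + 6 \cdot 12 = 4 + 72 = 76$)
$O + l = 76 + 19241 = 19317$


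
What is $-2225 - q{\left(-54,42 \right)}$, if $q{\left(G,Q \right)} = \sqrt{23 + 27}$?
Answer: $-2225 - 5 \sqrt{2} \approx -2232.1$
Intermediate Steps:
$q{\left(G,Q \right)} = 5 \sqrt{2}$ ($q{\left(G,Q \right)} = \sqrt{50} = 5 \sqrt{2}$)
$-2225 - q{\left(-54,42 \right)} = -2225 - 5 \sqrt{2}$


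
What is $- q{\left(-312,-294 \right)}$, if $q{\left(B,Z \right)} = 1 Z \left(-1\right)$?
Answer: $-294$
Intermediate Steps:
$q{\left(B,Z \right)} = - Z$ ($q{\left(B,Z \right)} = Z \left(-1\right) = - Z$)
$- q{\left(-312,-294 \right)} = - \left(-1\right) \left(-294\right) = \left(-1\right) 294 = -294$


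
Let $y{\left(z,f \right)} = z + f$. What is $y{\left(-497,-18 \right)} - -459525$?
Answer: $459010$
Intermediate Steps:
$y{\left(z,f \right)} = f + z$
$y{\left(-497,-18 \right)} - -459525 = \left(-18 - 497\right) - -459525 = -515 + 459525 = 459010$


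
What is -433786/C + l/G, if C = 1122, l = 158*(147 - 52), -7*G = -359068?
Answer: -38910195727/100718574 ≈ -386.33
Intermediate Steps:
G = 359068/7 (G = -⅐*(-359068) = 359068/7 ≈ 51295.)
l = 15010 (l = 158*95 = 15010)
-433786/C + l/G = -433786/1122 + 15010/(359068/7) = -433786*1/1122 + 15010*(7/359068) = -216893/561 + 52535/179534 = -38910195727/100718574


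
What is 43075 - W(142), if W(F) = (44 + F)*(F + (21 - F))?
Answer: 39169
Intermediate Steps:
W(F) = 924 + 21*F (W(F) = (44 + F)*21 = 924 + 21*F)
43075 - W(142) = 43075 - (924 + 21*142) = 43075 - (924 + 2982) = 43075 - 1*3906 = 43075 - 3906 = 39169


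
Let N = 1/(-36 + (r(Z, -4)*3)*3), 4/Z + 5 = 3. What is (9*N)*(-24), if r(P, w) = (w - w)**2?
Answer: 6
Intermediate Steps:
Z = -2 (Z = 4/(-5 + 3) = 4/(-2) = 4*(-1/2) = -2)
r(P, w) = 0 (r(P, w) = 0**2 = 0)
N = -1/36 (N = 1/(-36 + (0*3)*3) = 1/(-36 + 0*3) = 1/(-36 + 0) = 1/(-36) = -1/36 ≈ -0.027778)
(9*N)*(-24) = (9*(-1/36))*(-24) = -1/4*(-24) = 6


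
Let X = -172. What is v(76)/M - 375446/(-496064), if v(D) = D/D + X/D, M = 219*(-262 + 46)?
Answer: 7030286659/9288550368 ≈ 0.75688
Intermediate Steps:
M = -47304 (M = 219*(-216) = -47304)
v(D) = 1 - 172/D (v(D) = D/D - 172/D = 1 - 172/D)
v(76)/M - 375446/(-496064) = ((-172 + 76)/76)/(-47304) - 375446/(-496064) = ((1/76)*(-96))*(-1/47304) - 375446*(-1/496064) = -24/19*(-1/47304) + 187723/248032 = 1/37449 + 187723/248032 = 7030286659/9288550368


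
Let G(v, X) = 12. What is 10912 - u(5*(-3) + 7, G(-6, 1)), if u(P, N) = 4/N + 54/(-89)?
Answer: 2913577/267 ≈ 10912.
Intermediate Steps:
u(P, N) = -54/89 + 4/N (u(P, N) = 4/N + 54*(-1/89) = 4/N - 54/89 = -54/89 + 4/N)
10912 - u(5*(-3) + 7, G(-6, 1)) = 10912 - (-54/89 + 4/12) = 10912 - (-54/89 + 4*(1/12)) = 10912 - (-54/89 + ⅓) = 10912 - 1*(-73/267) = 10912 + 73/267 = 2913577/267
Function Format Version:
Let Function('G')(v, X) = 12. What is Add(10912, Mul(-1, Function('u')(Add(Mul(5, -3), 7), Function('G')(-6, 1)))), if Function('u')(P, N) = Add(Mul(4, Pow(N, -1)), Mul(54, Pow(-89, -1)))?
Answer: Rational(2913577, 267) ≈ 10912.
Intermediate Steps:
Function('u')(P, N) = Add(Rational(-54, 89), Mul(4, Pow(N, -1))) (Function('u')(P, N) = Add(Mul(4, Pow(N, -1)), Mul(54, Rational(-1, 89))) = Add(Mul(4, Pow(N, -1)), Rational(-54, 89)) = Add(Rational(-54, 89), Mul(4, Pow(N, -1))))
Add(10912, Mul(-1, Function('u')(Add(Mul(5, -3), 7), Function('G')(-6, 1)))) = Add(10912, Mul(-1, Add(Rational(-54, 89), Mul(4, Pow(12, -1))))) = Add(10912, Mul(-1, Add(Rational(-54, 89), Mul(4, Rational(1, 12))))) = Add(10912, Mul(-1, Add(Rational(-54, 89), Rational(1, 3)))) = Add(10912, Mul(-1, Rational(-73, 267))) = Add(10912, Rational(73, 267)) = Rational(2913577, 267)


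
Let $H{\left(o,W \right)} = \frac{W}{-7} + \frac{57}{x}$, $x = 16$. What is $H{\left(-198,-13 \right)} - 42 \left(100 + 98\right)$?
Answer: $- \frac{930785}{112} \approx -8310.6$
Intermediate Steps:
$H{\left(o,W \right)} = \frac{57}{16} - \frac{W}{7}$ ($H{\left(o,W \right)} = \frac{W}{-7} + \frac{57}{16} = W \left(- \frac{1}{7}\right) + 57 \cdot \frac{1}{16} = - \frac{W}{7} + \frac{57}{16} = \frac{57}{16} - \frac{W}{7}$)
$H{\left(-198,-13 \right)} - 42 \left(100 + 98\right) = \left(\frac{57}{16} - - \frac{13}{7}\right) - 42 \left(100 + 98\right) = \left(\frac{57}{16} + \frac{13}{7}\right) - 8316 = \frac{607}{112} - 8316 = - \frac{930785}{112}$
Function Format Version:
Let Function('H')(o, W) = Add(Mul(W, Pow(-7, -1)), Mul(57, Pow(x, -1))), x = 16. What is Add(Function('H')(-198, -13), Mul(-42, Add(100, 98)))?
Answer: Rational(-930785, 112) ≈ -8310.6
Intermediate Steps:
Function('H')(o, W) = Add(Rational(57, 16), Mul(Rational(-1, 7), W)) (Function('H')(o, W) = Add(Mul(W, Pow(-7, -1)), Mul(57, Pow(16, -1))) = Add(Mul(W, Rational(-1, 7)), Mul(57, Rational(1, 16))) = Add(Mul(Rational(-1, 7), W), Rational(57, 16)) = Add(Rational(57, 16), Mul(Rational(-1, 7), W)))
Add(Function('H')(-198, -13), Mul(-42, Add(100, 98))) = Add(Add(Rational(57, 16), Mul(Rational(-1, 7), -13)), Mul(-42, Add(100, 98))) = Add(Add(Rational(57, 16), Rational(13, 7)), Mul(-42, 198)) = Add(Rational(607, 112), -8316) = Rational(-930785, 112)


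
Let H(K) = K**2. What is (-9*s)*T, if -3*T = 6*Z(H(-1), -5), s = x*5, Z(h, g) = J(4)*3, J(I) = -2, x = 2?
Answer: -1080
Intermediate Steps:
Z(h, g) = -6 (Z(h, g) = -2*3 = -6)
s = 10 (s = 2*5 = 10)
T = 12 (T = -2*(-6) = -1/3*(-36) = 12)
(-9*s)*T = -9*10*12 = -90*12 = -1080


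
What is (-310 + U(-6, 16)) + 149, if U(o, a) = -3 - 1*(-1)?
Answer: -163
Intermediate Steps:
U(o, a) = -2 (U(o, a) = -3 + 1 = -2)
(-310 + U(-6, 16)) + 149 = (-310 - 2) + 149 = -312 + 149 = -163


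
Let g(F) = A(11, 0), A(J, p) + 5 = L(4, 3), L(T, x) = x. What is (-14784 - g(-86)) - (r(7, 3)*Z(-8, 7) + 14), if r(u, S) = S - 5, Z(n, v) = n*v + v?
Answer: -14894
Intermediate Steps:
Z(n, v) = v + n*v
r(u, S) = -5 + S
A(J, p) = -2 (A(J, p) = -5 + 3 = -2)
g(F) = -2
(-14784 - g(-86)) - (r(7, 3)*Z(-8, 7) + 14) = (-14784 - 1*(-2)) - ((-5 + 3)*(7*(1 - 8)) + 14) = (-14784 + 2) - (-14*(-7) + 14) = -14782 - (-2*(-49) + 14) = -14782 - (98 + 14) = -14782 - 1*112 = -14782 - 112 = -14894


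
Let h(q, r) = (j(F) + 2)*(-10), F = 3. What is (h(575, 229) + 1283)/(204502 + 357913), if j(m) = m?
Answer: 1233/562415 ≈ 0.0021923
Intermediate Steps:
h(q, r) = -50 (h(q, r) = (3 + 2)*(-10) = 5*(-10) = -50)
(h(575, 229) + 1283)/(204502 + 357913) = (-50 + 1283)/(204502 + 357913) = 1233/562415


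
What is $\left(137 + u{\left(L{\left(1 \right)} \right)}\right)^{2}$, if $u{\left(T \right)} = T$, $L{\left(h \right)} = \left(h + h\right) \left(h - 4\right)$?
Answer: $17161$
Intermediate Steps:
$L{\left(h \right)} = 2 h \left(-4 + h\right)$
$\left(137 + u{\left(L{\left(1 \right)} \right)}\right)^{2} = \left(137 + 2 \cdot 1 \left(-4 + 1\right)\right)^{2} = \left(137 + 2 \cdot 1 \left(-3\right)\right)^{2} = \left(137 - 6\right)^{2} = 131^{2} = 17161$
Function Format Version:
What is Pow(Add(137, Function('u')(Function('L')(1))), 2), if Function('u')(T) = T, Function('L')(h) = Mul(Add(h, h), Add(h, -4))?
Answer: 17161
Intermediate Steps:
Function('L')(h) = Mul(2, h, Add(-4, h)) (Function('L')(h) = Mul(Mul(2, h), Add(-4, h)) = Mul(2, h, Add(-4, h)))
Pow(Add(137, Function('u')(Function('L')(1))), 2) = Pow(Add(137, Mul(2, 1, Add(-4, 1))), 2) = Pow(Add(137, Mul(2, 1, -3)), 2) = Pow(Add(137, -6), 2) = Pow(131, 2) = 17161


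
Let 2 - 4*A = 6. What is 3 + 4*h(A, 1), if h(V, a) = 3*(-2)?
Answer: -21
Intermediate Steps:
A = -1 (A = 1/2 - 1/4*6 = 1/2 - 3/2 = -1)
h(V, a) = -6
3 + 4*h(A, 1) = 3 + 4*(-6) = 3 - 24 = -21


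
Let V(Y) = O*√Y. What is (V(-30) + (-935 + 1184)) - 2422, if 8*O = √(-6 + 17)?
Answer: -2173 + I*√330/8 ≈ -2173.0 + 2.2707*I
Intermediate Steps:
O = √11/8 (O = √(-6 + 17)/8 = √11/8 ≈ 0.41458)
V(Y) = √11*√Y/8 (V(Y) = (√11/8)*√Y = √11*√Y/8)
(V(-30) + (-935 + 1184)) - 2422 = (√11*√(-30)/8 + (-935 + 1184)) - 2422 = (√11*(I*√30)/8 + 249) - 2422 = (I*√330/8 + 249) - 2422 = (249 + I*√330/8) - 2422 = -2173 + I*√330/8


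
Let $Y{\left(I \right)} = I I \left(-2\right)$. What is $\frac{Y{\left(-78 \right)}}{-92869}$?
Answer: $\frac{12168}{92869} \approx 0.13102$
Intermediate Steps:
$Y{\left(I \right)} = - 2 I^{2}$ ($Y{\left(I \right)} = I^{2} \left(-2\right) = - 2 I^{2}$)
$\frac{Y{\left(-78 \right)}}{-92869} = \frac{\left(-2\right) \left(-78\right)^{2}}{-92869} = \left(-2\right) 6084 \left(- \frac{1}{92869}\right) = \left(-12168\right) \left(- \frac{1}{92869}\right) = \frac{12168}{92869}$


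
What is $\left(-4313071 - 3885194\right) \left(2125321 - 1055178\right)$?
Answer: $-8773315901895$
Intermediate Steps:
$\left(-4313071 - 3885194\right) \left(2125321 - 1055178\right) = \left(-8198265\right) 1070143 = -8773315901895$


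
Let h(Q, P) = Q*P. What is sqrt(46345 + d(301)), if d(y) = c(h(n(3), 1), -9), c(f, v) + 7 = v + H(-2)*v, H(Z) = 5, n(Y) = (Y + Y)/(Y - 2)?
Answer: 2*sqrt(11571) ≈ 215.14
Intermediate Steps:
n(Y) = 2*Y/(-2 + Y) (n(Y) = (2*Y)/(-2 + Y) = 2*Y/(-2 + Y))
h(Q, P) = P*Q
c(f, v) = -7 + 6*v (c(f, v) = -7 + (v + 5*v) = -7 + 6*v)
d(y) = -61 (d(y) = -7 + 6*(-9) = -7 - 54 = -61)
sqrt(46345 + d(301)) = sqrt(46345 - 61) = sqrt(46284) = 2*sqrt(11571)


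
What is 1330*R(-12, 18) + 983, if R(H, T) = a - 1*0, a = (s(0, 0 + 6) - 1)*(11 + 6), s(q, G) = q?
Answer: -21627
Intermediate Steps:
a = -17 (a = (0 - 1)*(11 + 6) = -1*17 = -17)
R(H, T) = -17 (R(H, T) = -17 - 1*0 = -17 + 0 = -17)
1330*R(-12, 18) + 983 = 1330*(-17) + 983 = -22610 + 983 = -21627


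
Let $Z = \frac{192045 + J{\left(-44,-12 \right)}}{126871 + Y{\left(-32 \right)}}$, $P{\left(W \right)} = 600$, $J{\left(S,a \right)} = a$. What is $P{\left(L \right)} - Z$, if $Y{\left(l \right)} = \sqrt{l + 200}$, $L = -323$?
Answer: $\frac{9633386865057}{16096250473} + \frac{384066 \sqrt{42}}{16096250473} \approx 598.49$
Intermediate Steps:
$Y{\left(l \right)} = \sqrt{200 + l}$
$Z = \frac{192033}{126871 + 2 \sqrt{42}}$ ($Z = \frac{192045 - 12}{126871 + \sqrt{200 - 32}} = \frac{192033}{126871 + \sqrt{168}} = \frac{192033}{126871 + 2 \sqrt{42}} \approx 1.5135$)
$P{\left(L \right)} - Z = 600 - \left(\frac{24363418743}{16096250473} - \frac{384066 \sqrt{42}}{16096250473}\right) = \frac{9633386865057}{16096250473} + \frac{384066 \sqrt{42}}{16096250473}$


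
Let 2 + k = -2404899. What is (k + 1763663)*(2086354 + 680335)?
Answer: -1774106120982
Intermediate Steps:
k = -2404901 (k = -2 - 2404899 = -2404901)
(k + 1763663)*(2086354 + 680335) = (-2404901 + 1763663)*(2086354 + 680335) = -641238*2766689 = -1774106120982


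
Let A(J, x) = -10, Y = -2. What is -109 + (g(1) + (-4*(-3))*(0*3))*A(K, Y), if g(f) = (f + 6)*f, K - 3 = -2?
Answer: -179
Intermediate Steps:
K = 1 (K = 3 - 2 = 1)
g(f) = f*(6 + f) (g(f) = (6 + f)*f = f*(6 + f))
-109 + (g(1) + (-4*(-3))*(0*3))*A(K, Y) = -109 + (1*(6 + 1) + (-4*(-3))*(0*3))*(-10) = -109 + (1*7 + 12*0)*(-10) = -109 + (7 + 0)*(-10) = -109 + 7*(-10) = -109 - 70 = -179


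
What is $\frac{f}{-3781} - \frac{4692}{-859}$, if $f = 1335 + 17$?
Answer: $\frac{16579084}{3247879} \approx 5.1046$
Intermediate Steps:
$f = 1352$
$\frac{f}{-3781} - \frac{4692}{-859} = \frac{1352}{-3781} - \frac{4692}{-859} = 1352 \left(- \frac{1}{3781}\right) - - \frac{4692}{859} = - \frac{1352}{3781} + \frac{4692}{859} = \frac{16579084}{3247879}$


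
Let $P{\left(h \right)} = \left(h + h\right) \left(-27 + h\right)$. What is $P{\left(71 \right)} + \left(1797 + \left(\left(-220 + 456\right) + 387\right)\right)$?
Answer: $8668$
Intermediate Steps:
$P{\left(h \right)} = 2 h \left(-27 + h\right)$
$P{\left(71 \right)} + \left(1797 + \left(\left(-220 + 456\right) + 387\right)\right) = 2 \cdot 71 \left(-27 + 71\right) + \left(1797 + \left(\left(-220 + 456\right) + 387\right)\right) = 2 \cdot 71 \cdot 44 + \left(1797 + \left(236 + 387\right)\right) = 6248 + \left(1797 + 623\right) = 6248 + 2420 = 8668$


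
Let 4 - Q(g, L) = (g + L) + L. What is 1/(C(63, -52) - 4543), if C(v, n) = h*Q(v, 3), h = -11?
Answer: -1/3828 ≈ -0.00026123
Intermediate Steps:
Q(g, L) = 4 - g - 2*L (Q(g, L) = 4 - ((g + L) + L) = 4 - ((L + g) + L) = 4 - (g + 2*L) = 4 + (-g - 2*L) = 4 - g - 2*L)
C(v, n) = 22 + 11*v (C(v, n) = -11*(4 - v - 2*3) = -11*(4 - v - 6) = -11*(-2 - v) = 22 + 11*v)
1/(C(63, -52) - 4543) = 1/((22 + 11*63) - 4543) = 1/((22 + 693) - 4543) = 1/(715 - 4543) = 1/(-3828) = -1/3828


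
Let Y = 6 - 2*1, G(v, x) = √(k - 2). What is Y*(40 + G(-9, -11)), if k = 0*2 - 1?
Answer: 160 + 4*I*√3 ≈ 160.0 + 6.9282*I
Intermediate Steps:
k = -1 (k = 0 - 1 = -1)
G(v, x) = I*√3 (G(v, x) = √(-1 - 2) = √(-3) = I*√3)
Y = 4 (Y = 6 - 2 = 4)
Y*(40 + G(-9, -11)) = 4*(40 + I*√3) = 160 + 4*I*√3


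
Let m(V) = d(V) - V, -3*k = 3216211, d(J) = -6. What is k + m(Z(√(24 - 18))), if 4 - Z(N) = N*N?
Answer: -3216223/3 ≈ -1.0721e+6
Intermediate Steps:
Z(N) = 4 - N² (Z(N) = 4 - N*N = 4 - N²)
k = -3216211/3 (k = -⅓*3216211 = -3216211/3 ≈ -1.0721e+6)
m(V) = -6 - V
k + m(Z(√(24 - 18))) = -3216211/3 + (-6 - (4 - (√(24 - 18))²)) = -3216211/3 + (-6 - (4 - (√6)²)) = -3216211/3 + (-6 - (4 - 1*6)) = -3216211/3 + (-6 - (4 - 6)) = -3216211/3 + (-6 - 1*(-2)) = -3216211/3 + (-6 + 2) = -3216211/3 - 4 = -3216223/3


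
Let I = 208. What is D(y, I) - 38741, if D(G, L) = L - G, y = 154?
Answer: -38687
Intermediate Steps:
D(y, I) - 38741 = (208 - 1*154) - 38741 = (208 - 154) - 38741 = 54 - 38741 = -38687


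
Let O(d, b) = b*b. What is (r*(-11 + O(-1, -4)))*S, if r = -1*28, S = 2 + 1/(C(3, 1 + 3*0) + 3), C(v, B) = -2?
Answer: -420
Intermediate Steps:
O(d, b) = b²
S = 3 (S = 2 + 1/(-2 + 3) = 2 + 1/1 = 2 + 1 = 3)
r = -28
(r*(-11 + O(-1, -4)))*S = -28*(-11 + (-4)²)*3 = -28*(-11 + 16)*3 = -28*5*3 = -140*3 = -420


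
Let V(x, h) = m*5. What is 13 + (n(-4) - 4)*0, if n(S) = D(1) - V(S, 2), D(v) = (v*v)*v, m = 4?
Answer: 13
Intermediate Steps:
V(x, h) = 20 (V(x, h) = 4*5 = 20)
D(v) = v**3 (D(v) = v**2*v = v**3)
n(S) = -19 (n(S) = 1**3 - 1*20 = 1 - 20 = -19)
13 + (n(-4) - 4)*0 = 13 + (-19 - 4)*0 = 13 - 23*0 = 13 + 0 = 13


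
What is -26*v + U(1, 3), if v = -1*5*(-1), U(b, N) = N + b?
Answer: -126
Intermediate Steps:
v = 5 (v = -5*(-1) = 5)
-26*v + U(1, 3) = -26*5 + (3 + 1) = -130 + 4 = -126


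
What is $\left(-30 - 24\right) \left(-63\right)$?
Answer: $3402$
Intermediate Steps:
$\left(-30 - 24\right) \left(-63\right) = \left(-54\right) \left(-63\right) = 3402$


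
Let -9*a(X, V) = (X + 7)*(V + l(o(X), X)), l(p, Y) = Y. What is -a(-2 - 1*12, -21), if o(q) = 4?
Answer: 245/9 ≈ 27.222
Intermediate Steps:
a(X, V) = -(7 + X)*(V + X)/9 (a(X, V) = -(X + 7)*(V + X)/9 = -(7 + X)*(V + X)/9)
-a(-2 - 1*12, -21) = -(-7/9*(-21) - 7*(-2 - 1*12)/9 - (-2 - 1*12)**2/9 - 1/9*(-21)*(-2 - 1*12)) = -(49/3 - 7*(-2 - 12)/9 - (-2 - 12)**2/9 - 1/9*(-21)*(-2 - 12)) = -(49/3 - 7/9*(-14) - 1/9*(-14)**2 - 1/9*(-21)*(-14)) = -(49/3 + 98/9 - 1/9*196 - 98/3) = -(49/3 + 98/9 - 196/9 - 98/3) = -1*(-245/9) = 245/9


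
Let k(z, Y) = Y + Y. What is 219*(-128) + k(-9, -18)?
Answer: -28068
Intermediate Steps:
k(z, Y) = 2*Y
219*(-128) + k(-9, -18) = 219*(-128) + 2*(-18) = -28032 - 36 = -28068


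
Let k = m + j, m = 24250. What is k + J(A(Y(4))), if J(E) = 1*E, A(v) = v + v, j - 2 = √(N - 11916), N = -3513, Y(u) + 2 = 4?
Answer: 24256 + I*√15429 ≈ 24256.0 + 124.21*I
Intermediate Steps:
Y(u) = 2 (Y(u) = -2 + 4 = 2)
j = 2 + I*√15429 (j = 2 + √(-3513 - 11916) = 2 + √(-15429) = 2 + I*√15429 ≈ 2.0 + 124.21*I)
A(v) = 2*v
k = 24252 + I*√15429 (k = 24250 + (2 + I*√15429) = 24252 + I*√15429 ≈ 24252.0 + 124.21*I)
J(E) = E
k + J(A(Y(4))) = (24252 + I*√15429) + 2*2 = (24252 + I*√15429) + 4 = 24256 + I*√15429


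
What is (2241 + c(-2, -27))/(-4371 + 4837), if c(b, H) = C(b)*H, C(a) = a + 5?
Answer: 1080/233 ≈ 4.6352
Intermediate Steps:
C(a) = 5 + a
c(b, H) = H*(5 + b) (c(b, H) = (5 + b)*H = H*(5 + b))
(2241 + c(-2, -27))/(-4371 + 4837) = (2241 - 27*(5 - 2))/(-4371 + 4837) = (2241 - 27*3)/466 = (2241 - 81)*(1/466) = 2160*(1/466) = 1080/233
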